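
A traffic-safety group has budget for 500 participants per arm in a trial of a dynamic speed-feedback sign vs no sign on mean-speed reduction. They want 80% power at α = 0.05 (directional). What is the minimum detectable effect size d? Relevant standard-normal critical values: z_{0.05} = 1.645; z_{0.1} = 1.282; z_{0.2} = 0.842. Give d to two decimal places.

d_min ≈ 0.16

For two independent groups of n = 500 each: d_min = (z_{α} + z_β)·√(2/n).
z-sum = 1.645 + 0.842 = 2.487.
d_min = 2.487 × √(2/500) = 2.487 × 0.0632 = 0.157.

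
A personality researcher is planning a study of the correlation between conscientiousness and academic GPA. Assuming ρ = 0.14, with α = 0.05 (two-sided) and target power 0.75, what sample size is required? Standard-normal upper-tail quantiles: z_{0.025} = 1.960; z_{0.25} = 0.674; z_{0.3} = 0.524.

Fisher's z: C = ½·ln((1+r)/(1−r)) = ½·ln(1.3256) = 0.1409.
n = ((z_{α/2} + z_β)/C)² + 3.
(1.960 + 0.674) / 0.1409 = 2.634 / 0.1409 = 18.694.
n = 18.694² + 3 = 349.47 + 3 = 352.5.
Round up.

n = 353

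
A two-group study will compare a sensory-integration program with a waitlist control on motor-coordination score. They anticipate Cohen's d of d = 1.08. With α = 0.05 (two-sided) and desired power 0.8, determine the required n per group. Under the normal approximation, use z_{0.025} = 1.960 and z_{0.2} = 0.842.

n = 14 per group

For two independent groups with equal n: n = 2·((z_{α/2} + z_β) / d)².
z_{α/2} + z_β = 1.960 + 0.842 = 2.802.
n = 2 × (2.802 / 1.08)² = 2 × 2.594² = 2 × 6.73 = 13.5.
Round up to the next whole participant.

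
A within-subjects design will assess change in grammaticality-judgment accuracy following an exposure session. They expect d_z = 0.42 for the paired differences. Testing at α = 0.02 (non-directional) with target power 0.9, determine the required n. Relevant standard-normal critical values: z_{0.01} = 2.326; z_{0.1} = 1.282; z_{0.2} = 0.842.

For a paired (one-sample on differences) test: n = ((z_{α/2} + z_β) / d)².
z_{α/2} + z_β = 2.326 + 1.282 = 3.608.
n = (3.608 / 0.42)² = 8.590² = 73.80.
Round up.

n = 74 pairs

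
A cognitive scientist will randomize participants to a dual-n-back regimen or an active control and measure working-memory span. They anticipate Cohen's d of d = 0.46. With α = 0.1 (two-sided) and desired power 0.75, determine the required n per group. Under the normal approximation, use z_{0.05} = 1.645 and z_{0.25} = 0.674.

n = 51 per group

For two independent groups with equal n: n = 2·((z_{α/2} + z_β) / d)².
z_{α/2} + z_β = 1.645 + 0.674 = 2.319.
n = 2 × (2.319 / 0.46)² = 2 × 5.041² = 2 × 25.41 = 50.8.
Round up to the next whole participant.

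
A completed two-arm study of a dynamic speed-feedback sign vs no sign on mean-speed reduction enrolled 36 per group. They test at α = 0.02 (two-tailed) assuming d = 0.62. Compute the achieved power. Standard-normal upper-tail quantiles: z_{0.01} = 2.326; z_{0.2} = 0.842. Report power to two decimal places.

power ≈ 0.62

For two equal groups, power = Φ(d·√(n/2) − z_{α/2}).
d·√(n/2) = 0.62 × √(36/2) = 0.62 × 4.243 = 2.630.
z_β = 2.630 − 2.326 = 0.304.
Power = Φ(0.304) = 0.620.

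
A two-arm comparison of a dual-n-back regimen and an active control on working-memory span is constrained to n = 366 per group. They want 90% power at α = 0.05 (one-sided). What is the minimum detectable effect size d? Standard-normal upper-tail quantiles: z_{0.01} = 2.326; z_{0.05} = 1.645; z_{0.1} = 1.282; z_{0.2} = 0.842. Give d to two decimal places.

For two independent groups of n = 366 each: d_min = (z_{α} + z_β)·√(2/n).
z-sum = 1.645 + 1.282 = 2.927.
d_min = 2.927 × √(2/366) = 2.927 × 0.0739 = 0.216.

d_min ≈ 0.22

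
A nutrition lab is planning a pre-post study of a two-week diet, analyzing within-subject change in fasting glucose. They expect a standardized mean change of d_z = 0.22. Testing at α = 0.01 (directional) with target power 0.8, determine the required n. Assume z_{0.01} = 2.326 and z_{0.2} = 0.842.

For a paired (one-sample on differences) test: n = ((z_{α} + z_β) / d)².
z_{α} + z_β = 2.326 + 0.842 = 3.168.
n = (3.168 / 0.22)² = 14.400² = 207.36.
Round up.

n = 208 pairs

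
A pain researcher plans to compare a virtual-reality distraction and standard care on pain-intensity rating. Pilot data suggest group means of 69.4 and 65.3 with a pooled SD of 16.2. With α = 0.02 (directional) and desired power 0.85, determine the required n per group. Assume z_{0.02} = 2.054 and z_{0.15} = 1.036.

Cohen's d = |M₁ − M₂| / SD_pooled = |69.4 − 65.3| / 16.2 = 4.1 / 16.2 = 0.253.
For two independent groups with equal n: n = 2·((z_{α} + z_β) / d)².
z_{α} + z_β = 2.054 + 1.036 = 3.090.
n = 2 × (3.090 / 0.253)² = 2 × 12.213² = 2 × 149.17 = 298.3.
Round up to the next whole participant.

n = 299 per group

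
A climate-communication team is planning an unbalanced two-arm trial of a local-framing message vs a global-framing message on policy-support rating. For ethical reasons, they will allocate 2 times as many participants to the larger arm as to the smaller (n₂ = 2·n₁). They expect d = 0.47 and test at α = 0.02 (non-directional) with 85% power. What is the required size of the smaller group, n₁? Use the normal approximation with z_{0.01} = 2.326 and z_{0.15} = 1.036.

n₁ = 77

With allocation ratio k = n₂/n₁ = 2, Var(x̄₁−x̄₂) = σ²(1/n₁ + 1/(k·n₁)) = σ²·(k+1)/(k·n₁).
So n₁ = (1 + 1/k)·((z_{α/2} + z_β)/d)² = 1.500 × (3.362/0.47)².
n₁ = 1.500 × 51.17 = 76.8.
Round up: n₁ = 77, giving n₂ = 2 × 77 = 154.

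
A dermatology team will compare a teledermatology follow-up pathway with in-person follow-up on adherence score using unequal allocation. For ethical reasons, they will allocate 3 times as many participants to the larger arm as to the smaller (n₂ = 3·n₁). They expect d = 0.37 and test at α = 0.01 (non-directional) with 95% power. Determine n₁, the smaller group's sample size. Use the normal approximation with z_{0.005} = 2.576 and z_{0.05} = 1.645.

n₁ = 174

With allocation ratio k = n₂/n₁ = 3, Var(x̄₁−x̄₂) = σ²(1/n₁ + 1/(k·n₁)) = σ²·(k+1)/(k·n₁).
So n₁ = (1 + 1/k)·((z_{α/2} + z_β)/d)² = 1.333 × (4.221/0.37)².
n₁ = 1.333 × 130.14 = 173.5.
Round up: n₁ = 174, giving n₂ = 3 × 174 = 522.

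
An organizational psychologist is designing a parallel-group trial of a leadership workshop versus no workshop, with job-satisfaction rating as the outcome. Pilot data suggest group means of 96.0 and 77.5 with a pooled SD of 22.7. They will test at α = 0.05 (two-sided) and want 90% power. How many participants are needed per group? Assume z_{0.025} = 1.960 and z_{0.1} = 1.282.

n = 32 per group

Cohen's d = |M₁ − M₂| / SD_pooled = |96.0 − 77.5| / 22.7 = 18.5 / 22.7 = 0.815.
For two independent groups with equal n: n = 2·((z_{α/2} + z_β) / d)².
z_{α/2} + z_β = 1.960 + 1.282 = 3.242.
n = 2 × (3.242 / 0.815)² = 2 × 3.978² = 2 × 15.82 = 31.6.
Round up to the next whole participant.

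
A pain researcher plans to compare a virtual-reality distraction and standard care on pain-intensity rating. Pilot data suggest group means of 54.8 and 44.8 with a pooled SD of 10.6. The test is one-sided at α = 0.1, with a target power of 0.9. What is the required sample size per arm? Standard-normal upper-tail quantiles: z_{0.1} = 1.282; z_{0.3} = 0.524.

n = 15 per group

Cohen's d = |M₁ − M₂| / SD_pooled = |54.8 − 44.8| / 10.6 = 10.0 / 10.6 = 0.943.
For two independent groups with equal n: n = 2·((z_{α} + z_β) / d)².
z_{α} + z_β = 1.282 + 1.282 = 2.564.
n = 2 × (2.564 / 0.943)² = 2 × 2.719² = 2 × 7.39 = 14.8.
Round up to the next whole participant.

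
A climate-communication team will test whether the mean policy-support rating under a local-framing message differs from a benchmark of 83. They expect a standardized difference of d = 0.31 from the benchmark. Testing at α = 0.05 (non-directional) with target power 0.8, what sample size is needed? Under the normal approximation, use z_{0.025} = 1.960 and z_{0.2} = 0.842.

For a one-sample test: n = ((z_{α/2} + z_β) / d)².
z_{α/2} + z_β = 1.960 + 0.842 = 2.802.
n = (2.802 / 0.31)² = 9.039² = 81.70.
Round up.

n = 82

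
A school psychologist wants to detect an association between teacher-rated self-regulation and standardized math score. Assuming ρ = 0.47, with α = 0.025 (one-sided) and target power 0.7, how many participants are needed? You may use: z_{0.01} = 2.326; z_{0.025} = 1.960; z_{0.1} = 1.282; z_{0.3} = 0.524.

Fisher's z: C = ½·ln((1+r)/(1−r)) = ½·ln(2.7736) = 0.5101.
n = ((z_{α} + z_β)/C)² + 3.
(1.960 + 0.524) / 0.5101 = 2.484 / 0.5101 = 4.870.
n = 4.870² + 3 = 23.71 + 3 = 26.7.
Round up.

n = 27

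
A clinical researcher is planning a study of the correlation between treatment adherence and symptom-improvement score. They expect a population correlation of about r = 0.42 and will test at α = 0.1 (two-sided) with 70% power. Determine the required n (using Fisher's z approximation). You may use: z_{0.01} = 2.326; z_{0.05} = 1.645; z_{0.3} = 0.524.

Fisher's z: C = ½·ln((1+r)/(1−r)) = ½·ln(2.4483) = 0.4477.
n = ((z_{α/2} + z_β)/C)² + 3.
(1.645 + 0.524) / 0.4477 = 2.169 / 0.4477 = 4.845.
n = 4.845² + 3 = 23.47 + 3 = 26.5.
Round up.

n = 27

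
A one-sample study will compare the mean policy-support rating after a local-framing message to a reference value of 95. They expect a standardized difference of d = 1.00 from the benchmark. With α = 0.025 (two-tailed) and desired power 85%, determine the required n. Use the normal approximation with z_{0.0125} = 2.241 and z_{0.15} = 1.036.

For a one-sample test: n = ((z_{α/2} + z_β) / d)².
z_{α/2} + z_β = 2.241 + 1.036 = 3.277.
n = (3.277 / 1.00)² = 3.277² = 10.74.
Round up.

n = 11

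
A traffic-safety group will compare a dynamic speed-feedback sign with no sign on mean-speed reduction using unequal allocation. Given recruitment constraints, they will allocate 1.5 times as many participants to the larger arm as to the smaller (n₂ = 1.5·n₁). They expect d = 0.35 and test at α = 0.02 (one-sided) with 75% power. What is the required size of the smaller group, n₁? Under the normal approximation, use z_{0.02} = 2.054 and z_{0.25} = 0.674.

With allocation ratio k = n₂/n₁ = 1.5, Var(x̄₁−x̄₂) = σ²(1/n₁ + 1/(k·n₁)) = σ²·(k+1)/(k·n₁).
So n₁ = (1 + 1/k)·((z_{α} + z_β)/d)² = 1.667 × (2.728/0.35)².
n₁ = 1.667 × 60.75 = 101.3.
Round up: n₁ = 102, giving n₂ = 1.5 × 102 = 153.

n₁ = 102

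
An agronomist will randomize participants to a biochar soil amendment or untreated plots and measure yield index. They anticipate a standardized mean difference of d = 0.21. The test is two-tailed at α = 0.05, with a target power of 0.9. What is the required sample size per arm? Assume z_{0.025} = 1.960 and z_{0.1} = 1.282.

For two independent groups with equal n: n = 2·((z_{α/2} + z_β) / d)².
z_{α/2} + z_β = 1.960 + 1.282 = 3.242.
n = 2 × (3.242 / 0.21)² = 2 × 15.438² = 2 × 238.33 = 476.7.
Round up to the next whole participant.

n = 477 per group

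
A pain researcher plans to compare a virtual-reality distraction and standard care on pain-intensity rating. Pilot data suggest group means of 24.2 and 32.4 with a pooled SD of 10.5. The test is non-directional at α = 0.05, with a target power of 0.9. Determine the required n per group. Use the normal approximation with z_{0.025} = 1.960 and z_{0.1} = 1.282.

Cohen's d = |M₁ − M₂| / SD_pooled = |24.2 − 32.4| / 10.5 = 8.2 / 10.5 = 0.781.
For two independent groups with equal n: n = 2·((z_{α/2} + z_β) / d)².
z_{α/2} + z_β = 1.960 + 1.282 = 3.242.
n = 2 × (3.242 / 0.781)² = 2 × 4.151² = 2 × 17.23 = 34.5.
Round up to the next whole participant.

n = 35 per group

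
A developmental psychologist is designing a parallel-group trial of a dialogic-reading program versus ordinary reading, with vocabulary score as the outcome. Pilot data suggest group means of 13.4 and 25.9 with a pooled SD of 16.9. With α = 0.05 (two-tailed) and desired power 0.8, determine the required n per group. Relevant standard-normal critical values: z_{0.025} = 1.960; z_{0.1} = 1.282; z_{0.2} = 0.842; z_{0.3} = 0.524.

Cohen's d = |M₁ − M₂| / SD_pooled = |13.4 − 25.9| / 16.9 = 12.5 / 16.9 = 0.740.
For two independent groups with equal n: n = 2·((z_{α/2} + z_β) / d)².
z_{α/2} + z_β = 1.960 + 0.842 = 2.802.
n = 2 × (2.802 / 0.740)² = 2 × 3.786² = 2 × 14.34 = 28.7.
Round up to the next whole participant.

n = 29 per group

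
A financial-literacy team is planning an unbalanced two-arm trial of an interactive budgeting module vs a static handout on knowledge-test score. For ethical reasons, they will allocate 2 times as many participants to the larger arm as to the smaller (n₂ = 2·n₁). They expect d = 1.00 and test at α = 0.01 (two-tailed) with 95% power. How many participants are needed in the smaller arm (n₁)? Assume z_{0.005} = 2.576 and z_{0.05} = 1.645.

n₁ = 27

With allocation ratio k = n₂/n₁ = 2, Var(x̄₁−x̄₂) = σ²(1/n₁ + 1/(k·n₁)) = σ²·(k+1)/(k·n₁).
So n₁ = (1 + 1/k)·((z_{α/2} + z_β)/d)² = 1.500 × (4.221/1.00)².
n₁ = 1.500 × 17.82 = 26.7.
Round up: n₁ = 27, giving n₂ = 2 × 27 = 54.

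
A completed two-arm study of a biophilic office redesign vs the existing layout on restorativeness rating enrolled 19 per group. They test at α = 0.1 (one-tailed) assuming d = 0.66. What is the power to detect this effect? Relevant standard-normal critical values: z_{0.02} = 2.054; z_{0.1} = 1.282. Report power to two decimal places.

For two equal groups, power = Φ(d·√(n/2) − z_{α}).
d·√(n/2) = 0.66 × √(19/2) = 0.66 × 3.082 = 2.034.
z_β = 2.034 − 1.282 = 0.752.
Power = Φ(0.752) = 0.774.

power ≈ 0.77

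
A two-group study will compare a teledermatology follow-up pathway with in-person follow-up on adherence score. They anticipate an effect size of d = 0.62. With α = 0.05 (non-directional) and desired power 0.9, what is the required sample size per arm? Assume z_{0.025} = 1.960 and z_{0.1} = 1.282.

For two independent groups with equal n: n = 2·((z_{α/2} + z_β) / d)².
z_{α/2} + z_β = 1.960 + 1.282 = 3.242.
n = 2 × (3.242 / 0.62)² = 2 × 5.229² = 2 × 27.34 = 54.7.
Round up to the next whole participant.

n = 55 per group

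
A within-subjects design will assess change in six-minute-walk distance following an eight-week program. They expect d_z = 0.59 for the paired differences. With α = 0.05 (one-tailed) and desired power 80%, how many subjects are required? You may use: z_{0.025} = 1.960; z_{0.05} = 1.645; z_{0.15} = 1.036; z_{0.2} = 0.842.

n = 18 pairs

For a paired (one-sample on differences) test: n = ((z_{α} + z_β) / d)².
z_{α} + z_β = 1.645 + 0.842 = 2.487.
n = (2.487 / 0.59)² = 4.215² = 17.77.
Round up.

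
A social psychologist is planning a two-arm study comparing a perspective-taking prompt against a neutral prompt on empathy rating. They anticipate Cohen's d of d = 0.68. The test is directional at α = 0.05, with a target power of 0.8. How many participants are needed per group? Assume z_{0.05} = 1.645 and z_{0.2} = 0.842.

n = 27 per group

For two independent groups with equal n: n = 2·((z_{α} + z_β) / d)².
z_{α} + z_β = 1.645 + 0.842 = 2.487.
n = 2 × (2.487 / 0.68)² = 2 × 3.657² = 2 × 13.38 = 26.8.
Round up to the next whole participant.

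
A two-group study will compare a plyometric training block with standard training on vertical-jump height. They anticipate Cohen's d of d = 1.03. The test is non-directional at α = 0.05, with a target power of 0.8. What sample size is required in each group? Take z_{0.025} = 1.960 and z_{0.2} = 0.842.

n = 15 per group

For two independent groups with equal n: n = 2·((z_{α/2} + z_β) / d)².
z_{α/2} + z_β = 1.960 + 0.842 = 2.802.
n = 2 × (2.802 / 1.03)² = 2 × 2.720² = 2 × 7.40 = 14.8.
Round up to the next whole participant.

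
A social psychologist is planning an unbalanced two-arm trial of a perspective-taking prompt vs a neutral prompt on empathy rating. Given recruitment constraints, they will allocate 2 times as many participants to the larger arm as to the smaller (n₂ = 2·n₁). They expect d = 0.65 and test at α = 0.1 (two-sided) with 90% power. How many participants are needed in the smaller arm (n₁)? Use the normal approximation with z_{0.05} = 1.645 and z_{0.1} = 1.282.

With allocation ratio k = n₂/n₁ = 2, Var(x̄₁−x̄₂) = σ²(1/n₁ + 1/(k·n₁)) = σ²·(k+1)/(k·n₁).
So n₁ = (1 + 1/k)·((z_{α/2} + z_β)/d)² = 1.500 × (2.927/0.65)².
n₁ = 1.500 × 20.28 = 30.4.
Round up: n₁ = 31, giving n₂ = 2 × 31 = 62.

n₁ = 31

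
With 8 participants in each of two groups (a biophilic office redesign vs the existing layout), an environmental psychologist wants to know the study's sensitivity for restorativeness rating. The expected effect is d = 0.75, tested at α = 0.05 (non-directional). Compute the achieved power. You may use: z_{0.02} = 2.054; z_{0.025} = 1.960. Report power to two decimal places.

power ≈ 0.32

For two equal groups, power = Φ(d·√(n/2) − z_{α/2}).
d·√(n/2) = 0.75 × √(8/2) = 0.75 × 2.000 = 1.500.
z_β = 1.500 − 1.960 = -0.460.
Power = Φ(-0.460) = 0.323.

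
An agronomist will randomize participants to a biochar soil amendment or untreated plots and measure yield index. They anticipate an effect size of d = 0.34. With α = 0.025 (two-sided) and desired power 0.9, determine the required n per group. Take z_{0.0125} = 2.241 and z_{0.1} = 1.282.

For two independent groups with equal n: n = 2·((z_{α/2} + z_β) / d)².
z_{α/2} + z_β = 2.241 + 1.282 = 3.523.
n = 2 × (3.523 / 0.34)² = 2 × 10.362² = 2 × 107.37 = 214.7.
Round up to the next whole participant.

n = 215 per group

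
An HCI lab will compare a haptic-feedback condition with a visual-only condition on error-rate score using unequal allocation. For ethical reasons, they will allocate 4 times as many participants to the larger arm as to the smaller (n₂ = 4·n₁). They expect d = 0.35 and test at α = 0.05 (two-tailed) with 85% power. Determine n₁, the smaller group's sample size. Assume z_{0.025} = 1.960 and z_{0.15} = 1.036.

With allocation ratio k = n₂/n₁ = 4, Var(x̄₁−x̄₂) = σ²(1/n₁ + 1/(k·n₁)) = σ²·(k+1)/(k·n₁).
So n₁ = (1 + 1/k)·((z_{α/2} + z_β)/d)² = 1.250 × (2.996/0.35)².
n₁ = 1.250 × 73.27 = 91.6.
Round up: n₁ = 92, giving n₂ = 4 × 92 = 368.

n₁ = 92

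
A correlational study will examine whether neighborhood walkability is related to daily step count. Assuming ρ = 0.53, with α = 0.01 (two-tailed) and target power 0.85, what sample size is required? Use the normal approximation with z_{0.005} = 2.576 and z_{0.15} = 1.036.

Fisher's z: C = ½·ln((1+r)/(1−r)) = ½·ln(3.2553) = 0.5901.
n = ((z_{α/2} + z_β)/C)² + 3.
(2.576 + 1.036) / 0.5901 = 3.612 / 0.5901 = 6.121.
n = 6.121² + 3 = 37.47 + 3 = 40.5.
Round up.

n = 41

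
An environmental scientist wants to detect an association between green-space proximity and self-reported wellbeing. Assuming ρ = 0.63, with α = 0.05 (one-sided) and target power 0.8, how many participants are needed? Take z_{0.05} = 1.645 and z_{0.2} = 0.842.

Fisher's z: C = ½·ln((1+r)/(1−r)) = ½·ln(4.4054) = 0.7414.
n = ((z_{α} + z_β)/C)² + 3.
(1.645 + 0.842) / 0.7414 = 2.487 / 0.7414 = 3.354.
n = 3.354² + 3 = 11.25 + 3 = 14.3.
Round up.

n = 15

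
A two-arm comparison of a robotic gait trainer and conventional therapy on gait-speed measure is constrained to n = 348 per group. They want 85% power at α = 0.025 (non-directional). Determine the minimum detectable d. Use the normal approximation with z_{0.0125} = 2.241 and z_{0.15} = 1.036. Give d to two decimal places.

d_min ≈ 0.25

For two independent groups of n = 348 each: d_min = (z_{α/2} + z_β)·√(2/n).
z-sum = 2.241 + 1.036 = 3.277.
d_min = 3.277 × √(2/348) = 3.277 × 0.0758 = 0.248.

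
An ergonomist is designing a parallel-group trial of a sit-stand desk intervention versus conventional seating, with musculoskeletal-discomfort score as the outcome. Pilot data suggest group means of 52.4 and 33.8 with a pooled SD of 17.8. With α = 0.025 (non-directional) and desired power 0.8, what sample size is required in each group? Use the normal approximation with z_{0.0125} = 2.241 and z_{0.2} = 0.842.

Cohen's d = |M₁ − M₂| / SD_pooled = |52.4 − 33.8| / 17.8 = 18.6 / 17.8 = 1.045.
For two independent groups with equal n: n = 2·((z_{α/2} + z_β) / d)².
z_{α/2} + z_β = 2.241 + 0.842 = 3.083.
n = 2 × (3.083 / 1.045)² = 2 × 2.950² = 2 × 8.70 = 17.4.
Round up to the next whole participant.

n = 18 per group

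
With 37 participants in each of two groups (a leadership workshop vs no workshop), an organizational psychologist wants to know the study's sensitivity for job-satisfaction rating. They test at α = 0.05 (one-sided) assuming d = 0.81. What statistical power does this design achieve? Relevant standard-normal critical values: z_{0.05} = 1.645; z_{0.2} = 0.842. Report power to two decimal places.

power ≈ 0.97

For two equal groups, power = Φ(d·√(n/2) − z_{α}).
d·√(n/2) = 0.81 × √(37/2) = 0.81 × 4.301 = 3.484.
z_β = 3.484 − 1.645 = 1.839.
Power = Φ(1.839) = 0.967.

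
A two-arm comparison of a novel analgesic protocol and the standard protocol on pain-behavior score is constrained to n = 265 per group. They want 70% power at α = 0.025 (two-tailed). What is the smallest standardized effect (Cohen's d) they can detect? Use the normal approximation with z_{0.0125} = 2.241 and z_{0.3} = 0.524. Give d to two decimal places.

For two independent groups of n = 265 each: d_min = (z_{α/2} + z_β)·√(2/n).
z-sum = 2.241 + 0.524 = 2.765.
d_min = 2.765 × √(2/265) = 2.765 × 0.0869 = 0.240.

d_min ≈ 0.24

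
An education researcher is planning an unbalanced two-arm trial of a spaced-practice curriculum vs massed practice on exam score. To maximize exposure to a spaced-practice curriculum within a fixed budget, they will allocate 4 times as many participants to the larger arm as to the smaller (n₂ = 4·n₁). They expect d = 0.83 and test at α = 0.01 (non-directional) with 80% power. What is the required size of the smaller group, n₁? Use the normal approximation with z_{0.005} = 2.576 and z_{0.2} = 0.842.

n₁ = 22

With allocation ratio k = n₂/n₁ = 4, Var(x̄₁−x̄₂) = σ²(1/n₁ + 1/(k·n₁)) = σ²·(k+1)/(k·n₁).
So n₁ = (1 + 1/k)·((z_{α/2} + z_β)/d)² = 1.250 × (3.418/0.83)².
n₁ = 1.250 × 16.96 = 21.2.
Round up: n₁ = 22, giving n₂ = 4 × 22 = 88.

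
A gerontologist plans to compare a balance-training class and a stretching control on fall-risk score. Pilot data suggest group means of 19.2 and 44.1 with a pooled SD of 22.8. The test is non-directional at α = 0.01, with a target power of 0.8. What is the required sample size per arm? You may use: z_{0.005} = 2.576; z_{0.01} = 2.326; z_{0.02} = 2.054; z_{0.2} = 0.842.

Cohen's d = |M₁ − M₂| / SD_pooled = |19.2 − 44.1| / 22.8 = 24.9 / 22.8 = 1.092.
For two independent groups with equal n: n = 2·((z_{α/2} + z_β) / d)².
z_{α/2} + z_β = 2.576 + 0.842 = 3.418.
n = 2 × (3.418 / 1.092)² = 2 × 3.130² = 2 × 9.80 = 19.6.
Round up to the next whole participant.

n = 20 per group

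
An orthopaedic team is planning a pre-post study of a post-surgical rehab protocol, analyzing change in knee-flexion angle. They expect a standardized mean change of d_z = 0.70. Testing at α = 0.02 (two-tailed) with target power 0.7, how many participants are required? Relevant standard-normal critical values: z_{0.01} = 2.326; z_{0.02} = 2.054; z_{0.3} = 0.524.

For a paired (one-sample on differences) test: n = ((z_{α/2} + z_β) / d)².
z_{α/2} + z_β = 2.326 + 0.524 = 2.850.
n = (2.850 / 0.70)² = 4.071² = 16.58.
Round up.

n = 17 pairs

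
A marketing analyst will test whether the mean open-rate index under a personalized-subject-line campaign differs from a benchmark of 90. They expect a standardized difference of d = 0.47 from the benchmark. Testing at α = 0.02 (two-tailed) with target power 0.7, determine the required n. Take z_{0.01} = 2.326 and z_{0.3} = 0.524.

n = 37

For a one-sample test: n = ((z_{α/2} + z_β) / d)².
z_{α/2} + z_β = 2.326 + 0.524 = 2.850.
n = (2.850 / 0.47)² = 6.064² = 36.77.
Round up.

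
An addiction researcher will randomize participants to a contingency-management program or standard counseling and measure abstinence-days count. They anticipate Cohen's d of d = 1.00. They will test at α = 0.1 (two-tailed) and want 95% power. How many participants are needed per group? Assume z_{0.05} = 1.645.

n = 22 per group

For two independent groups with equal n: n = 2·((z_{α/2} + z_β) / d)².
z_{α/2} + z_β = 1.645 + 1.645 = 3.290.
n = 2 × (3.290 / 1.00)² = 2 × 3.290² = 2 × 10.82 = 21.6.
Round up to the next whole participant.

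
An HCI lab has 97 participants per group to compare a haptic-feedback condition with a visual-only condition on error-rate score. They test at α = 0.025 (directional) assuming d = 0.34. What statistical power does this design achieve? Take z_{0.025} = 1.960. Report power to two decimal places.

For two equal groups, power = Φ(d·√(n/2) − z_{α}).
d·√(n/2) = 0.34 × √(97/2) = 0.34 × 6.964 = 2.368.
z_β = 2.368 − 1.960 = 0.408.
Power = Φ(0.408) = 0.658.

power ≈ 0.66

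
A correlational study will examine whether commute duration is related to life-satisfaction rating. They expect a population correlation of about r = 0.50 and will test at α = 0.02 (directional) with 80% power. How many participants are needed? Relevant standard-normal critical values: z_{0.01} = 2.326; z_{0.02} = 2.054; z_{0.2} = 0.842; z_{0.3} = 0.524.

n = 31

Fisher's z: C = ½·ln((1+r)/(1−r)) = ½·ln(3.0000) = 0.5493.
n = ((z_{α} + z_β)/C)² + 3.
(2.054 + 0.842) / 0.5493 = 2.896 / 0.5493 = 5.272.
n = 5.272² + 3 = 27.80 + 3 = 30.8.
Round up.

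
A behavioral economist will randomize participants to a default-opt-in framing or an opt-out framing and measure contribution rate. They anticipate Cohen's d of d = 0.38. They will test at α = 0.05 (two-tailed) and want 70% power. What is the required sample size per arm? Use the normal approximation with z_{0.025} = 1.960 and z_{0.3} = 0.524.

n = 86 per group

For two independent groups with equal n: n = 2·((z_{α/2} + z_β) / d)².
z_{α/2} + z_β = 1.960 + 0.524 = 2.484.
n = 2 × (2.484 / 0.38)² = 2 × 6.537² = 2 × 42.73 = 85.5.
Round up to the next whole participant.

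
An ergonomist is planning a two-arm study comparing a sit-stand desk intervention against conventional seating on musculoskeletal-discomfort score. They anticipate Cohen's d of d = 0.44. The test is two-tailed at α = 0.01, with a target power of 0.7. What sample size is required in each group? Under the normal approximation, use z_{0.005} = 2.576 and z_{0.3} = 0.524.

n = 100 per group

For two independent groups with equal n: n = 2·((z_{α/2} + z_β) / d)².
z_{α/2} + z_β = 2.576 + 0.524 = 3.100.
n = 2 × (3.100 / 0.44)² = 2 × 7.045² = 2 × 49.64 = 99.3.
Round up to the next whole participant.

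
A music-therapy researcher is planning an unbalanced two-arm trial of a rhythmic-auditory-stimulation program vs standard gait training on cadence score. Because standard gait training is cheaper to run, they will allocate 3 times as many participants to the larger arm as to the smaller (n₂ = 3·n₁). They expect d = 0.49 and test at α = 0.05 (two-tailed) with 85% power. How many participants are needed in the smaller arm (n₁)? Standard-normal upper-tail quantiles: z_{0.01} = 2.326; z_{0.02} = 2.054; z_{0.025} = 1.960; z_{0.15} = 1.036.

With allocation ratio k = n₂/n₁ = 3, Var(x̄₁−x̄₂) = σ²(1/n₁ + 1/(k·n₁)) = σ²·(k+1)/(k·n₁).
So n₁ = (1 + 1/k)·((z_{α/2} + z_β)/d)² = 1.333 × (2.996/0.49)².
n₁ = 1.333 × 37.38 = 49.8.
Round up: n₁ = 50, giving n₂ = 3 × 50 = 150.

n₁ = 50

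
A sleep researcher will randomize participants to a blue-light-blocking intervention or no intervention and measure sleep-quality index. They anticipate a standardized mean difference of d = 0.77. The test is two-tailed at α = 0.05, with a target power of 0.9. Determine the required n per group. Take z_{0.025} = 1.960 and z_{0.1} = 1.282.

For two independent groups with equal n: n = 2·((z_{α/2} + z_β) / d)².
z_{α/2} + z_β = 1.960 + 1.282 = 3.242.
n = 2 × (3.242 / 0.77)² = 2 × 4.210² = 2 × 17.73 = 35.5.
Round up to the next whole participant.

n = 36 per group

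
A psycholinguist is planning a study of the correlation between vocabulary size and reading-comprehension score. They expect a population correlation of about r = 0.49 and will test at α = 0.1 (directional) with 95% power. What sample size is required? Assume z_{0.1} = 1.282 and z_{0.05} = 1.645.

Fisher's z: C = ½·ln((1+r)/(1−r)) = ½·ln(2.9216) = 0.5361.
n = ((z_{α} + z_β)/C)² + 3.
(1.282 + 1.645) / 0.5361 = 2.927 / 0.5361 = 5.460.
n = 5.460² + 3 = 29.81 + 3 = 32.8.
Round up.

n = 33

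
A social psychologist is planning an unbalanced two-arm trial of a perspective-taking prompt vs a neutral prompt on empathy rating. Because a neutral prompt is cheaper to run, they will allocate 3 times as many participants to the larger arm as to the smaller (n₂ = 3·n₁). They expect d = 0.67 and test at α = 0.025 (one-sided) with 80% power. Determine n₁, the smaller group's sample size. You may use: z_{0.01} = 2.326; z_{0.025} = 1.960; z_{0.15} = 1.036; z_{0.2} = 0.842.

n₁ = 24

With allocation ratio k = n₂/n₁ = 3, Var(x̄₁−x̄₂) = σ²(1/n₁ + 1/(k·n₁)) = σ²·(k+1)/(k·n₁).
So n₁ = (1 + 1/k)·((z_{α} + z_β)/d)² = 1.333 × (2.802/0.67)².
n₁ = 1.333 × 17.49 = 23.3.
Round up: n₁ = 24, giving n₂ = 3 × 24 = 72.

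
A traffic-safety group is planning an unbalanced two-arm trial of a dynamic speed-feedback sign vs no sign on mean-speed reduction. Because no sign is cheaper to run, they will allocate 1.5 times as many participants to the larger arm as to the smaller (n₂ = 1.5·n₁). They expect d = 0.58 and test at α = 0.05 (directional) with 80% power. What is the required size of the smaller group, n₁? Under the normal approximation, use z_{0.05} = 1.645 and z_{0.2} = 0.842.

With allocation ratio k = n₂/n₁ = 1.5, Var(x̄₁−x̄₂) = σ²(1/n₁ + 1/(k·n₁)) = σ²·(k+1)/(k·n₁).
So n₁ = (1 + 1/k)·((z_{α} + z_β)/d)² = 1.667 × (2.487/0.58)².
n₁ = 1.667 × 18.39 = 30.6.
Round up: n₁ = 31, giving n₂ = ⌈1.5 × 31⌉ = ⌈46.5⌉ = 47.

n₁ = 31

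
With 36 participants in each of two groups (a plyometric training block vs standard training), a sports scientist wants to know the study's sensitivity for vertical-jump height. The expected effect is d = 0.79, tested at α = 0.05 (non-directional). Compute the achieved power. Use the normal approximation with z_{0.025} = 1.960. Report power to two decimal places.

power ≈ 0.92

For two equal groups, power = Φ(d·√(n/2) − z_{α/2}).
d·√(n/2) = 0.79 × √(36/2) = 0.79 × 4.243 = 3.352.
z_β = 3.352 − 1.960 = 1.392.
Power = Φ(1.392) = 0.918.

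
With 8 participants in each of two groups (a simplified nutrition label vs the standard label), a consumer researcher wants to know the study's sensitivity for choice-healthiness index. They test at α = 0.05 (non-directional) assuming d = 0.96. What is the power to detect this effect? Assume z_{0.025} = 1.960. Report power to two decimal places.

power ≈ 0.48

For two equal groups, power = Φ(d·√(n/2) − z_{α/2}).
d·√(n/2) = 0.96 × √(8/2) = 0.96 × 2.000 = 1.920.
z_β = 1.920 − 1.960 = -0.040.
Power = Φ(-0.040) = 0.484.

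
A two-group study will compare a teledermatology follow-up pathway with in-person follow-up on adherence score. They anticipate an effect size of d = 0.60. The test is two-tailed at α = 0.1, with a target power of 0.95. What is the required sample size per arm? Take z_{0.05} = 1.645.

For two independent groups with equal n: n = 2·((z_{α/2} + z_β) / d)².
z_{α/2} + z_β = 1.645 + 1.645 = 3.290.
n = 2 × (3.290 / 0.60)² = 2 × 5.483² = 2 × 30.07 = 60.1.
Round up to the next whole participant.

n = 61 per group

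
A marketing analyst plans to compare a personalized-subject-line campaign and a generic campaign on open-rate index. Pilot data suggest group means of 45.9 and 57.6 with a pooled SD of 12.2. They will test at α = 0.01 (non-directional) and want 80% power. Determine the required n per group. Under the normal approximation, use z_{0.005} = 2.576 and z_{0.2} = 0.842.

Cohen's d = |M₁ − M₂| / SD_pooled = |45.9 − 57.6| / 12.2 = 11.7 / 12.2 = 0.959.
For two independent groups with equal n: n = 2·((z_{α/2} + z_β) / d)².
z_{α/2} + z_β = 2.576 + 0.842 = 3.418.
n = 2 × (3.418 / 0.959)² = 2 × 3.564² = 2 × 12.70 = 25.4.
Round up to the next whole participant.

n = 26 per group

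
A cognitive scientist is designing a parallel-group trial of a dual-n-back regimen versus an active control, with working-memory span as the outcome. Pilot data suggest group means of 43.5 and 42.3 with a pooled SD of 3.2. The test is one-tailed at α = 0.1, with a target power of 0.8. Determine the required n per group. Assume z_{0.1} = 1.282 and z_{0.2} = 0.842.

n = 65 per group

Cohen's d = |M₁ − M₂| / SD_pooled = |43.5 − 42.3| / 3.2 = 1.2 / 3.2 = 0.375.
For two independent groups with equal n: n = 2·((z_{α} + z_β) / d)².
z_{α} + z_β = 1.282 + 0.842 = 2.124.
n = 2 × (2.124 / 0.375)² = 2 × 5.664² = 2 × 32.08 = 64.2.
Round up to the next whole participant.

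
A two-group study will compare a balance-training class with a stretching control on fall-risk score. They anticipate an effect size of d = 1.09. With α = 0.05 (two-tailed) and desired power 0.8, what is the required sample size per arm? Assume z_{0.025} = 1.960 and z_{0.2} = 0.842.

For two independent groups with equal n: n = 2·((z_{α/2} + z_β) / d)².
z_{α/2} + z_β = 1.960 + 0.842 = 2.802.
n = 2 × (2.802 / 1.09)² = 2 × 2.571² = 2 × 6.61 = 13.2.
Round up to the next whole participant.

n = 14 per group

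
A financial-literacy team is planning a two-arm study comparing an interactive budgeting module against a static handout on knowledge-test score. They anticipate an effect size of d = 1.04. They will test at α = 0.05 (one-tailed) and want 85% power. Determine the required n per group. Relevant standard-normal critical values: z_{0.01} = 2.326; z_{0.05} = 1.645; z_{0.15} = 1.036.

For two independent groups with equal n: n = 2·((z_{α} + z_β) / d)².
z_{α} + z_β = 1.645 + 1.036 = 2.681.
n = 2 × (2.681 / 1.04)² = 2 × 2.578² = 2 × 6.65 = 13.3.
Round up to the next whole participant.

n = 14 per group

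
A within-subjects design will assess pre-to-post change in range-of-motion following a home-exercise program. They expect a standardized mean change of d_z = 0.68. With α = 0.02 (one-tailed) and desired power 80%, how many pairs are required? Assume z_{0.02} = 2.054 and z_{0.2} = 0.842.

n = 19 pairs

For a paired (one-sample on differences) test: n = ((z_{α} + z_β) / d)².
z_{α} + z_β = 2.054 + 0.842 = 2.896.
n = (2.896 / 0.68)² = 4.259² = 18.14.
Round up.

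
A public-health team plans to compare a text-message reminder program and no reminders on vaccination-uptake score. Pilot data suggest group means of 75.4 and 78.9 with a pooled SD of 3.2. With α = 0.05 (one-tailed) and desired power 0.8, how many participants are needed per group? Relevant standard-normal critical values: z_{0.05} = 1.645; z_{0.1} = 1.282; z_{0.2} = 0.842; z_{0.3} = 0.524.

Cohen's d = |M₁ − M₂| / SD_pooled = |75.4 − 78.9| / 3.2 = 3.5 / 3.2 = 1.094.
For two independent groups with equal n: n = 2·((z_{α} + z_β) / d)².
z_{α} + z_β = 1.645 + 0.842 = 2.487.
n = 2 × (2.487 / 1.094)² = 2 × 2.273² = 2 × 5.17 = 10.3.
Round up to the next whole participant.

n = 11 per group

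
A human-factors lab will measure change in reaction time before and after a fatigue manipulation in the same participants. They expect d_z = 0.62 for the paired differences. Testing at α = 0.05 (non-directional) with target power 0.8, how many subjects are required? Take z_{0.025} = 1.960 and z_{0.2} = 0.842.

For a paired (one-sample on differences) test: n = ((z_{α/2} + z_β) / d)².
z_{α/2} + z_β = 1.960 + 0.842 = 2.802.
n = (2.802 / 0.62)² = 4.519² = 20.42.
Round up.

n = 21 pairs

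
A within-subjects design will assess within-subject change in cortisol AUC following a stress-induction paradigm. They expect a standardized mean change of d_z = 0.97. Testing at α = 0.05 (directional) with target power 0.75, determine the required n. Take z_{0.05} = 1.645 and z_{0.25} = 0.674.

n = 6 pairs

For a paired (one-sample on differences) test: n = ((z_{α} + z_β) / d)².
z_{α} + z_β = 1.645 + 0.674 = 2.319.
n = (2.319 / 0.97)² = 2.391² = 5.72.
Round up.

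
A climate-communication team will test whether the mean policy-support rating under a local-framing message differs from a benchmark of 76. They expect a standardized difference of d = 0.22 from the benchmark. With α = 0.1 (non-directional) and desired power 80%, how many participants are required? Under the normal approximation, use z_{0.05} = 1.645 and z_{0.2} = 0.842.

For a one-sample test: n = ((z_{α/2} + z_β) / d)².
z_{α/2} + z_β = 1.645 + 0.842 = 2.487.
n = (2.487 / 0.22)² = 11.305² = 127.79.
Round up.

n = 128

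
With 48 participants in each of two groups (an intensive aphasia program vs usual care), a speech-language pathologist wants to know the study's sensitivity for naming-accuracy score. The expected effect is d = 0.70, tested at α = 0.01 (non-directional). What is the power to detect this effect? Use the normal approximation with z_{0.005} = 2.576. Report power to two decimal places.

For two equal groups, power = Φ(d·√(n/2) − z_{α/2}).
d·√(n/2) = 0.70 × √(48/2) = 0.70 × 4.899 = 3.429.
z_β = 3.429 − 2.576 = 0.853.
Power = Φ(0.853) = 0.803.

power ≈ 0.80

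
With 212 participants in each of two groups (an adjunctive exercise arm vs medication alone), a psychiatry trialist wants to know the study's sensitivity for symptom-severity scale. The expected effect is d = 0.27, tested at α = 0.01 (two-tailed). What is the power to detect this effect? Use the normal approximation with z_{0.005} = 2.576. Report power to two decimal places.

For two equal groups, power = Φ(d·√(n/2) − z_{α/2}).
d·√(n/2) = 0.27 × √(212/2) = 0.27 × 10.296 = 2.780.
z_β = 2.780 − 2.576 = 0.204.
Power = Φ(0.204) = 0.581.

power ≈ 0.58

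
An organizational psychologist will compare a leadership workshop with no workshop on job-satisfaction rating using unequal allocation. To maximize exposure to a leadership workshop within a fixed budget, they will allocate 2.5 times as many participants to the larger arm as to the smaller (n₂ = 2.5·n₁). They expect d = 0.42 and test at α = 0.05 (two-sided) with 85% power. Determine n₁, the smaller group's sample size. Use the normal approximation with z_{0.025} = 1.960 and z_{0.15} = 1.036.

n₁ = 72

With allocation ratio k = n₂/n₁ = 2.5, Var(x̄₁−x̄₂) = σ²(1/n₁ + 1/(k·n₁)) = σ²·(k+1)/(k·n₁).
So n₁ = (1 + 1/k)·((z_{α/2} + z_β)/d)² = 1.400 × (2.996/0.42)².
n₁ = 1.400 × 50.88 = 71.2.
Round up: n₁ = 72, giving n₂ = 2.5 × 72 = 180.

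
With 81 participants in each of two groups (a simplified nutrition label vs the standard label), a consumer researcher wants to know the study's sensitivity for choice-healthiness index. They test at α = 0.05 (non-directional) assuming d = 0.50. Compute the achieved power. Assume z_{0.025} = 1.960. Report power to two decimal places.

For two equal groups, power = Φ(d·√(n/2) − z_{α/2}).
d·√(n/2) = 0.50 × √(81/2) = 0.50 × 6.364 = 3.182.
z_β = 3.182 − 1.960 = 1.222.
Power = Φ(1.222) = 0.889.

power ≈ 0.89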